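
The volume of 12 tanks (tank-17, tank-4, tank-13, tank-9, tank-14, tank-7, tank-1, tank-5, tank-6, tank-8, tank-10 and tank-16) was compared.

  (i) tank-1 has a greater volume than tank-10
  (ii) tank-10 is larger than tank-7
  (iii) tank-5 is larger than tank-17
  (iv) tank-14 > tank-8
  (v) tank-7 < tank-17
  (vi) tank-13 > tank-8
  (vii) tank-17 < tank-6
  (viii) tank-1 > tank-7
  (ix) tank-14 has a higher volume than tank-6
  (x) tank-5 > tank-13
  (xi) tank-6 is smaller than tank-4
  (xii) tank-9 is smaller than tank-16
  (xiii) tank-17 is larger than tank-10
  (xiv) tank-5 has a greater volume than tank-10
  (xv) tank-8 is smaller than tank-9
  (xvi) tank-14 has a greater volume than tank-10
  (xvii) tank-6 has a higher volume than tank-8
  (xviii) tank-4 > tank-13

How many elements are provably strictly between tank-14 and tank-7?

3

Chaining upward from tank-7 reaches: tank-10, tank-17, tank-6, tank-5, tank-1, tank-4.
Chaining downward from tank-14 reaches: tank-8, tank-10, tank-17, tank-6.
Strictly between tank-7 and tank-14 are those in both lists: tank-10, tank-17, tank-6 — 3 elements.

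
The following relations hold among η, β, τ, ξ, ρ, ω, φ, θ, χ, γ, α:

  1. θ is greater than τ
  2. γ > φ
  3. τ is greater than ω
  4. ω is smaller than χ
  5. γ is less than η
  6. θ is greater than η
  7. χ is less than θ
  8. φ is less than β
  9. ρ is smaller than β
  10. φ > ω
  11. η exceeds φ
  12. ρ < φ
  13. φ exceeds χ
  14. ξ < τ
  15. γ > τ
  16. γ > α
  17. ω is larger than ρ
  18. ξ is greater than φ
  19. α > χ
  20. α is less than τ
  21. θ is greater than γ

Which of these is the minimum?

Chaining upward from ρ: directly above it, ω, φ, β; then χ, ξ, τ, γ, η; then α, θ.
That covers every other element, and nothing is given below ρ, so ρ is the minimum.

ρ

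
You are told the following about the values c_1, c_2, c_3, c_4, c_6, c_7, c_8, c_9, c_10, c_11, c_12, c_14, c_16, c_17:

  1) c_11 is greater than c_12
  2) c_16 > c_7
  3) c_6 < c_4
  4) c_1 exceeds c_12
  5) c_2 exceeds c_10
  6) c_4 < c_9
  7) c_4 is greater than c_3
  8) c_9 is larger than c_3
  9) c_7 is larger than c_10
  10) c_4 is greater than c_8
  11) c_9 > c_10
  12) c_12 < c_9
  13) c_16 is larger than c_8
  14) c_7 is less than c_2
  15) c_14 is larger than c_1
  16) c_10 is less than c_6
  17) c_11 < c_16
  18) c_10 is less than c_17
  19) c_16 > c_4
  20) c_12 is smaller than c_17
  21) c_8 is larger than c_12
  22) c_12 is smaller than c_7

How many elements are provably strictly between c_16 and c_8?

Chaining upward from c_8 reaches: c_4, c_9.
Chaining downward from c_16 reaches: c_12, c_3, c_10, c_7, c_6, c_4, c_11.
Strictly between c_8 and c_16 are those in both lists: c_4 — 1 element.

1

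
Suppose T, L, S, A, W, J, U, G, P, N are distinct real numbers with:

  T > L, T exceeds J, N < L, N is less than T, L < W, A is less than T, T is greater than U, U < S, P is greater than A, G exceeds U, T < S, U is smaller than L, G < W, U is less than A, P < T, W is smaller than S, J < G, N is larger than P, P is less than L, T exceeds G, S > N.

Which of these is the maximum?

S

Chaining downward from S: directly below it, U, N, W, T; then J, G, A, P, L.
That covers every other element, and nothing is given above S, so S is the maximum.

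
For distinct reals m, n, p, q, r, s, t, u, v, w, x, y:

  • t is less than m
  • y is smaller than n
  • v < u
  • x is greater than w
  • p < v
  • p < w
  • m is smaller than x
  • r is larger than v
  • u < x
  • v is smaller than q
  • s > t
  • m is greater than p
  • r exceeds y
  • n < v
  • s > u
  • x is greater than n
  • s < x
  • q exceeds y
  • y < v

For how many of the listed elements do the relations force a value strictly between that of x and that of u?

1

Chaining upward from u reaches: s.
Chaining downward from x reaches: p, y, t, n, v, m, w, s.
Strictly between u and x are those in both lists: s — 1 element.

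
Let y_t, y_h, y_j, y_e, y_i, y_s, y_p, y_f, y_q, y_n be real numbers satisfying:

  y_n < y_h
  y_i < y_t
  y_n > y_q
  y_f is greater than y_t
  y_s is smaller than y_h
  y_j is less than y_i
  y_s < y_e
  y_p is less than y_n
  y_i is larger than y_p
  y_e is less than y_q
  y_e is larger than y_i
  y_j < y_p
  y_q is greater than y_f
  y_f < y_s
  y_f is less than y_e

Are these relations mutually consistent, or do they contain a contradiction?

consistent

Every relation is compatible with y_j < y_p < y_i < y_t < y_f < y_s < y_e < y_q < y_n < y_h; the set is consistent.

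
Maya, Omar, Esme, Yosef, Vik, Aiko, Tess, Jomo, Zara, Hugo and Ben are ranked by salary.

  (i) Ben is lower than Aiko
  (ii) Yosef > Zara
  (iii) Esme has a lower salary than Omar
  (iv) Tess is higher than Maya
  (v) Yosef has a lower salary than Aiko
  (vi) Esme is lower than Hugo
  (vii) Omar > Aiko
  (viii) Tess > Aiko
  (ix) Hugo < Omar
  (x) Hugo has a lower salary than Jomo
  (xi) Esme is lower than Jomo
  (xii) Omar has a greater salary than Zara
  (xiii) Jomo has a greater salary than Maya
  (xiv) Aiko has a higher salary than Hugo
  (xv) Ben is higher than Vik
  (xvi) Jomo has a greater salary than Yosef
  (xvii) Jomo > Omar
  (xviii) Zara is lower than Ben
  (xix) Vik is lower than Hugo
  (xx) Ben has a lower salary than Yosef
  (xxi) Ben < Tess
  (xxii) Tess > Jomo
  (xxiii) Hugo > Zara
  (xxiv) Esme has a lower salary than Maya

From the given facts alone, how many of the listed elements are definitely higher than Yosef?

4

Directly above Yosef: Aiko, Jomo.
One step further: Omar, Tess (4 so far).
Nothing else is reachable above Yosef; 4 in all.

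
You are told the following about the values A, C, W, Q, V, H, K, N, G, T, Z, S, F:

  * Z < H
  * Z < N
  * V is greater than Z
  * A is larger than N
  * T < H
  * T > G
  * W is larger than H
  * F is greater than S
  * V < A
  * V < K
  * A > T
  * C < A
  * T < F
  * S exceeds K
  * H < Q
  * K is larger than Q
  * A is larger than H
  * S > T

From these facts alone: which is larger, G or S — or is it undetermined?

S

G < T and T < H give G < H.
Then H < Q extends the chain to Q.
With Q < K: G < T < H < Q < K.
With K < S: G < T < H < Q < K < S.
So S is larger.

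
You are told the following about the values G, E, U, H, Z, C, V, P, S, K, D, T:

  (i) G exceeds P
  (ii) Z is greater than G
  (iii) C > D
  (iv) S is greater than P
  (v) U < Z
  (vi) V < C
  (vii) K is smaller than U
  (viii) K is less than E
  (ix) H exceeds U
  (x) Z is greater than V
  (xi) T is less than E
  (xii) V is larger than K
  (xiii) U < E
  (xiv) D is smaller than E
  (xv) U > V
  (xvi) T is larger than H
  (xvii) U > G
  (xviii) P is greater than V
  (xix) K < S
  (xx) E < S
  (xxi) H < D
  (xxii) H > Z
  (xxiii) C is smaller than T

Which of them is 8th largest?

The consecutive relations fix a unique order: K < V < P < G < U < Z < H < D < C < T < E < S.
The 8th largest is U.

U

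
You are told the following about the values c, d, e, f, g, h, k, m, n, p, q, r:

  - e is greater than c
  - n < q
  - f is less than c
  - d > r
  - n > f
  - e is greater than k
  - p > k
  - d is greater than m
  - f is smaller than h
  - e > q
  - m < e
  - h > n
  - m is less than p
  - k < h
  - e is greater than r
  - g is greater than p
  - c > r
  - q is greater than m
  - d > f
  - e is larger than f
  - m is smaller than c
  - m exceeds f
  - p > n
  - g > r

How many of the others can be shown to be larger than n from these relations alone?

5

The elements the relations force above n are q, h, p, g, e — no chain reaches any other.
That is 5.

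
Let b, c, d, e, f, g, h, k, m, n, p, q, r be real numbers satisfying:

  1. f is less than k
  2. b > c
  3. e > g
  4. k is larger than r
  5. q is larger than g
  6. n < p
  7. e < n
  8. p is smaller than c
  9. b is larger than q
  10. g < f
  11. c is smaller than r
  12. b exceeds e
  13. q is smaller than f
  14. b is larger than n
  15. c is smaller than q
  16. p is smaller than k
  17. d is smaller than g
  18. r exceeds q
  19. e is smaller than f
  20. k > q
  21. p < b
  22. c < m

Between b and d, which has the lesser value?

d

d < g and g < e give d < e.
Then e < n extends the chain to n.
With n < p: d < g < e < n < p.
With p < c: d < g < e < n < p < c.
Then c < q extends the chain to q.
With q < b: d < g < e < n < p < c < q < b.
So d < b; d is the smaller of the two.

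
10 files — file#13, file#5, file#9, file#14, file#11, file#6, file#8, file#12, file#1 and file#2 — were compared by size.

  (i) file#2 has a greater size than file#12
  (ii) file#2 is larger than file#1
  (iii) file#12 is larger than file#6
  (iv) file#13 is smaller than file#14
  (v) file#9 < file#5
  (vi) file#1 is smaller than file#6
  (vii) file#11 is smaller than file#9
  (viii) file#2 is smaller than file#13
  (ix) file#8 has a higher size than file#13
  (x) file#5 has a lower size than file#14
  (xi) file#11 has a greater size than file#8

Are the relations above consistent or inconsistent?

consistent

Every relation is compatible with file#1 < file#6 < file#12 < file#2 < file#13 < file#8 < file#11 < file#9 < file#5 < file#14; the set is consistent.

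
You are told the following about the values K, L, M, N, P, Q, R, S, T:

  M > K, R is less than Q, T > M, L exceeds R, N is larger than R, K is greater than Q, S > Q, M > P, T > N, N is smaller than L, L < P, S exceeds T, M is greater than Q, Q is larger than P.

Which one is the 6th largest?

P

The consecutive relations fix a unique order: R < N < L < P < Q < K < M < T < S.
The 6th largest is P.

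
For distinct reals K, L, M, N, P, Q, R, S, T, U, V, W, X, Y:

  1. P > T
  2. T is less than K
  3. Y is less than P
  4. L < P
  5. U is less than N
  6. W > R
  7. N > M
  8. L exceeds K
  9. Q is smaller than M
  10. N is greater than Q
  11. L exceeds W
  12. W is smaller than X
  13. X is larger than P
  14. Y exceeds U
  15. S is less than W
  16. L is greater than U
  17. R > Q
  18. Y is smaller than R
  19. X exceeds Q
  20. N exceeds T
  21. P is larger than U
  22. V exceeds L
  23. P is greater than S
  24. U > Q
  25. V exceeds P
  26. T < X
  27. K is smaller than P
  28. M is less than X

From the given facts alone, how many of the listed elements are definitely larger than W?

The elements the relations force above W are L, P, V, X — no chain reaches any other.
That is 4.

4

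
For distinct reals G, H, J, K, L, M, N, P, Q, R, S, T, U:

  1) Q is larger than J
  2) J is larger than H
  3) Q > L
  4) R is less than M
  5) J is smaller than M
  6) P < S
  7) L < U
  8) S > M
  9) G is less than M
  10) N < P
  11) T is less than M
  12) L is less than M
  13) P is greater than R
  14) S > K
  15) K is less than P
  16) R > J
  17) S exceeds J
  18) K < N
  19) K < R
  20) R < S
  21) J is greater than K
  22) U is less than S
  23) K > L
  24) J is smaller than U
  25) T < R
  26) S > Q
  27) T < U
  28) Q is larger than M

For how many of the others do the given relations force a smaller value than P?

7

From P the given relations immediately reach K, R, N.
From those, L, T, J — 6 in total.
From those, H — 7 in total.
Nothing else is reachable below P; 7 in all.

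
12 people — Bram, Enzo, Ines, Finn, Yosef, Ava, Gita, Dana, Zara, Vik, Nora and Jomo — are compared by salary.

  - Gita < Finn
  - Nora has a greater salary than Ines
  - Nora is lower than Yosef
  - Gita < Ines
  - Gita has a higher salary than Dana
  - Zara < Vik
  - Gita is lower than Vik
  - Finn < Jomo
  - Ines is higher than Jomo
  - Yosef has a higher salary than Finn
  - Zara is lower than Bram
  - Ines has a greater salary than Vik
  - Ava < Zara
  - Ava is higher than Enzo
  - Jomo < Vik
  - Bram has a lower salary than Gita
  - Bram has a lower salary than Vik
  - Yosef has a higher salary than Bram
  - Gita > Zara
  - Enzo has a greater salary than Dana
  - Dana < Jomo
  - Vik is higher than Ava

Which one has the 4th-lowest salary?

Zara

Chaining the given pairs: Dana < Enzo < Ava < Zara < Bram < Gita < Finn < Jomo < Vik < Ines < Nora < Yosef.
The 4th smallest is Zara.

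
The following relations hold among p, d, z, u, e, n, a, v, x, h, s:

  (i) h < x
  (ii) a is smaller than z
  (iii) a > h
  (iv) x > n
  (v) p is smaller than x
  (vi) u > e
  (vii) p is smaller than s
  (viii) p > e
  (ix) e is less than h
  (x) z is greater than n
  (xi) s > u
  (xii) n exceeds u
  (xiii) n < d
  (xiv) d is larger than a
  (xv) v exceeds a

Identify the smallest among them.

e

Chaining upward from e: directly above it, h, u, p; then n, a, x, s; then d, z, v.
That covers every other element, and nothing is given below e, so e is the smallest.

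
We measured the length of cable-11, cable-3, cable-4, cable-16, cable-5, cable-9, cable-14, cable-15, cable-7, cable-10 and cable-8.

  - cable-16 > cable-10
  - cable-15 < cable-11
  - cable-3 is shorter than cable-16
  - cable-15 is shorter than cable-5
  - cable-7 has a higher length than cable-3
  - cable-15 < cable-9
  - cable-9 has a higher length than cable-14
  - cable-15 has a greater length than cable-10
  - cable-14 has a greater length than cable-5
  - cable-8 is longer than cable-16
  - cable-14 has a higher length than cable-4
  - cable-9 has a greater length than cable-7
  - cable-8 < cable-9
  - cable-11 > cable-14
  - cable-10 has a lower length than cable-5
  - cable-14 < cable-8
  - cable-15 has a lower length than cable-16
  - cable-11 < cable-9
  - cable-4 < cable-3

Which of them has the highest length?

cable-9

cable-4 is not greatest since cable-4 < cable-14; cable-3 is not greatest since cable-3 < cable-16; cable-10 is not greatest since cable-10 < cable-5; cable-15 is not greatest since cable-15 < cable-5; cable-5 is not greatest since cable-5 < cable-14; cable-14 is not greatest since cable-14 < cable-9; cable-16 is not greatest since cable-16 < cable-8; cable-7 is not greatest since cable-7 < cable-9; cable-8 is not greatest since cable-8 < cable-9; cable-11 is not greatest since cable-11 < cable-9.
Only cable-9 has nothing above it, so cable-9 is the highest length.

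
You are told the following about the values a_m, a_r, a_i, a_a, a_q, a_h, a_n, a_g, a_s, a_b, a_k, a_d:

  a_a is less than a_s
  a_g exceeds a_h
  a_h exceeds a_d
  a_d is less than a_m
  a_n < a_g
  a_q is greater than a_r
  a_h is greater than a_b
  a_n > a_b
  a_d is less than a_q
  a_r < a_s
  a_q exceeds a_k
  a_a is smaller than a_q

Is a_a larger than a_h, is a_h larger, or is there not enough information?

undetermined

Following every chain through a_a: above a_a we get a_s, a_q.
a_h is not reached, and no chain runs the other way from a_h to a_a.
So the given relations leave the order of a_a and a_h undetermined.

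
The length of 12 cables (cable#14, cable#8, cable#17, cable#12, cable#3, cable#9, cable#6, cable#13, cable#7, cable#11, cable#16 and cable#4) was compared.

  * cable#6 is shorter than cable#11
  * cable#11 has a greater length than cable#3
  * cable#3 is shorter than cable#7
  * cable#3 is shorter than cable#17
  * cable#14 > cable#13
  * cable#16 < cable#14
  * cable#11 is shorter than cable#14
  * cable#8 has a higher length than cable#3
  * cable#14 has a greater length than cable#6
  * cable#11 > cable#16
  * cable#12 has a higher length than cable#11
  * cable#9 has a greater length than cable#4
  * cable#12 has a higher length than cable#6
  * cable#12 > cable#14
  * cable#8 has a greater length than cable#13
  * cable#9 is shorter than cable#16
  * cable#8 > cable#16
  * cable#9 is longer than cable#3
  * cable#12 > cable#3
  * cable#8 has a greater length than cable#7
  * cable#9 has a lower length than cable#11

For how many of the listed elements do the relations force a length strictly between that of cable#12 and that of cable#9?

3

The relations place cable#9 below cable#12. An element lies strictly between them when it is forced above cable#9 and also forced below cable#12.
Above cable#9: {cable#16, cable#11, cable#14, cable#8}. Below cable#12: {cable#3, cable#4, cable#6, cable#16, cable#11, cable#13, cable#14}.
Intersection: {cable#16, cable#11, cable#14} — 3.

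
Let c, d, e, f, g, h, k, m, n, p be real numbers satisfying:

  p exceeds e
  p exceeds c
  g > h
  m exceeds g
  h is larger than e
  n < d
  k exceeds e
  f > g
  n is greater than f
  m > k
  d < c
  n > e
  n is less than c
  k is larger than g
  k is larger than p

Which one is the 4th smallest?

Chaining the given pairs: e < h < g < f < n < d < c < p < k < m.
Counting 4 from the smallest end gives f.

f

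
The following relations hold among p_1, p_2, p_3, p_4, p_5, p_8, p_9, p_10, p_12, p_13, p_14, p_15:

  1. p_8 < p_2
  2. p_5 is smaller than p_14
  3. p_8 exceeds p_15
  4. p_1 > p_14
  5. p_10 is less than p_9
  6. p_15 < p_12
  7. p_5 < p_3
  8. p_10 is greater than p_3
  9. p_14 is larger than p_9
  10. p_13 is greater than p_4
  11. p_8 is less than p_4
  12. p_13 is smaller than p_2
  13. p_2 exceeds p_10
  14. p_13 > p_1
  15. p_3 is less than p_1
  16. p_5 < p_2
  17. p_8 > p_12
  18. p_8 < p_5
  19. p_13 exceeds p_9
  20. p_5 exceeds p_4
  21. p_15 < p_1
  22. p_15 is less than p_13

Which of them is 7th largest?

p_3

The consecutive relations fix a unique order: p_15 < p_12 < p_8 < p_4 < p_5 < p_3 < p_10 < p_9 < p_14 < p_1 < p_13 < p_2.
The 7th largest is p_3.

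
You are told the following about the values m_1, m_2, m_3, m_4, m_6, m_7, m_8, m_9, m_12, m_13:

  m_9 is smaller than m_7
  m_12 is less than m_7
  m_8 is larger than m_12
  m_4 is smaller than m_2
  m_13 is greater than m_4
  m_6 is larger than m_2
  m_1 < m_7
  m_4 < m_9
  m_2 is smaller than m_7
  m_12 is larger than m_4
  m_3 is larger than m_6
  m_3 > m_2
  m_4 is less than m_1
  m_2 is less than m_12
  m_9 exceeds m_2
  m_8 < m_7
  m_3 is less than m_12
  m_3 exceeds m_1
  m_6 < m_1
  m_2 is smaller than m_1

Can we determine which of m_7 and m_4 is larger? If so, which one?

m_7

The relevant relations are m_4 < m_2; m_2 < m_6; m_6 < m_1; m_1 < m_3; m_3 < m_12; m_12 < m_8; m_8 < m_7.
Together: m_4 < m_2 < m_6 < m_1 < m_3 < m_12 < m_8 < m_7.
So m_7 is larger.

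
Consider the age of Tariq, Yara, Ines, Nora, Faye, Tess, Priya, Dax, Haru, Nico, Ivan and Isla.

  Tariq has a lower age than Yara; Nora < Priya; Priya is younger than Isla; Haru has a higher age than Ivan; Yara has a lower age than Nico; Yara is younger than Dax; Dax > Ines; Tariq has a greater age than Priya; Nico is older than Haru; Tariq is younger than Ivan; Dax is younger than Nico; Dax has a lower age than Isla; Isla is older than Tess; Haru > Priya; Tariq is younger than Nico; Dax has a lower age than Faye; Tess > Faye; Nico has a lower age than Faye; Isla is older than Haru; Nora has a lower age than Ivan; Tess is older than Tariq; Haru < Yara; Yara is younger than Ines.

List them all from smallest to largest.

Nora < Priya < Tariq < Ivan < Haru < Yara < Ines < Dax < Nico < Faye < Tess < Isla

Each adjacent pair is fixed by a given relation: Nora < Priya; Priya < Tariq; Tariq < Ivan; Ivan < Haru; Haru < Yara; Yara < Ines; Ines < Dax; Dax < Nico; Nico < Faye; Faye < Tess; Tess < Isla. Chaining them end to end gives the full order.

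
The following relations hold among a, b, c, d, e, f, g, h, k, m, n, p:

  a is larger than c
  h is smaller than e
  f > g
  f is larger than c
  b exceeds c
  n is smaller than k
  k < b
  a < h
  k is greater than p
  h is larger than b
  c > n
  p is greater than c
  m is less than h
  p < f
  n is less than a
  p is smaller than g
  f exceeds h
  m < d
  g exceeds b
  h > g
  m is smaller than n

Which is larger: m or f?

f

Link the given pairs in sequence: m < n; n < c; c < p; p < k; k < b; b < g; g < h; h < f.
Chaining these gives m < n < c < p < k < b < g < h < f.
So m < f; f is the larger of the two.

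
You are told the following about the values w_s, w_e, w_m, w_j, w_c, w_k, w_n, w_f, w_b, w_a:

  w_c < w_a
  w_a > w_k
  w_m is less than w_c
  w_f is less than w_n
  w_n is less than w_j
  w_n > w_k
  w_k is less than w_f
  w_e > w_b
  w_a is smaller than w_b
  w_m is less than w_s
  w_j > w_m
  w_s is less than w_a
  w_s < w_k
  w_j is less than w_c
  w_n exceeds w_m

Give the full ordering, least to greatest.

Nothing is placed below w_m, so it is least; from there w_m < w_s; w_s < w_k; w_k < w_f; w_f < w_n; w_n < w_j; w_j < w_c; w_c < w_a; w_a < w_b; w_b < w_e, each given directly.

w_m < w_s < w_k < w_f < w_n < w_j < w_c < w_a < w_b < w_e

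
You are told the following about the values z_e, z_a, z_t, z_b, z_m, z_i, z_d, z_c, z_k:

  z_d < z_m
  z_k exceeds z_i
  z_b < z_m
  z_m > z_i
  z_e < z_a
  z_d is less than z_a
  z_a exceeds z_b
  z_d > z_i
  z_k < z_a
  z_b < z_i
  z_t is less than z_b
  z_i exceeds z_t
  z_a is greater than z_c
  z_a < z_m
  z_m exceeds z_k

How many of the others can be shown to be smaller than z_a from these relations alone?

7

From z_a the given relations immediately reach z_c, z_b, z_k, z_e, z_d.
From those, z_t, z_i — 7 in total.
Nothing else is reachable below z_a; 7 in all.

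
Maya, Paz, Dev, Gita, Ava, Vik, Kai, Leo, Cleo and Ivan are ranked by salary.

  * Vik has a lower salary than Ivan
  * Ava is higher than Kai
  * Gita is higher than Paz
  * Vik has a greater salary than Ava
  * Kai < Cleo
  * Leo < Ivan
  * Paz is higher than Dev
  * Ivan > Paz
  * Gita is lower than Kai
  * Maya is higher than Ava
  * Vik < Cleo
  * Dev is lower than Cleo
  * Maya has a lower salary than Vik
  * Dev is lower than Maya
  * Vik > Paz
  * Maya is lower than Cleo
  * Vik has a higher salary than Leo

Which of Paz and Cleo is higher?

Cleo

Paz < Gita and Gita < Kai give Paz < Kai.
With Kai < Ava: Paz < Gita < Kai < Ava.
With Ava < Maya: Paz < Gita < Kai < Ava < Maya.
With Maya < Vik: Paz < Gita < Kai < Ava < Maya < Vik.
With Vik < Cleo: Paz < Gita < Kai < Ava < Maya < Vik < Cleo.
So Paz < Cleo; Cleo is the higher of the two.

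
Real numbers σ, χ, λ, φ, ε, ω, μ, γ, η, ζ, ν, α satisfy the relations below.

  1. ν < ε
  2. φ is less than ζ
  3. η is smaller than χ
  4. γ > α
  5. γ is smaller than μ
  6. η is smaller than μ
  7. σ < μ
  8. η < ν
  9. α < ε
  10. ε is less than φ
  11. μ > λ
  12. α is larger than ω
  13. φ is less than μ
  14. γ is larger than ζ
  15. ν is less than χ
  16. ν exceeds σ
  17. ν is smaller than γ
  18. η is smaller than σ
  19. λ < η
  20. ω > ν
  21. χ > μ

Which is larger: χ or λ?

Link the given pairs in sequence: λ < η; η < σ; σ < ν; ν < ω; ω < α; α < ε; ε < φ; φ < ζ; ζ < γ; γ < μ; μ < χ.
Together: λ < η < σ < ν < ω < α < ε < φ < ζ < γ < μ < χ.
So λ < χ; χ is the larger of the two.

χ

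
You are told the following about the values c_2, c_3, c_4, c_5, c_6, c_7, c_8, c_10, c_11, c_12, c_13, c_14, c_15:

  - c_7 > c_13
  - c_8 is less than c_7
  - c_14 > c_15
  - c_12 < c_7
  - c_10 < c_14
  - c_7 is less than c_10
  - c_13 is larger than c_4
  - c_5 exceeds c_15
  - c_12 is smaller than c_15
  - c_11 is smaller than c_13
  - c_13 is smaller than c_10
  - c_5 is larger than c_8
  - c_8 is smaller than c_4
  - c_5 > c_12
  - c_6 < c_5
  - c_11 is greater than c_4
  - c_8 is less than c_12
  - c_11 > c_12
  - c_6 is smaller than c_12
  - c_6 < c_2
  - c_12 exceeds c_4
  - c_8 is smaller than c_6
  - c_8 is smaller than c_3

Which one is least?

c_8

Chaining upward from c_8: directly above it, c_3, c_6, c_4, c_12, c_7, c_5; then c_11, c_13, c_10, c_15, c_2; then c_14.
That covers every other element, and nothing is given below c_8, so c_8 is the least.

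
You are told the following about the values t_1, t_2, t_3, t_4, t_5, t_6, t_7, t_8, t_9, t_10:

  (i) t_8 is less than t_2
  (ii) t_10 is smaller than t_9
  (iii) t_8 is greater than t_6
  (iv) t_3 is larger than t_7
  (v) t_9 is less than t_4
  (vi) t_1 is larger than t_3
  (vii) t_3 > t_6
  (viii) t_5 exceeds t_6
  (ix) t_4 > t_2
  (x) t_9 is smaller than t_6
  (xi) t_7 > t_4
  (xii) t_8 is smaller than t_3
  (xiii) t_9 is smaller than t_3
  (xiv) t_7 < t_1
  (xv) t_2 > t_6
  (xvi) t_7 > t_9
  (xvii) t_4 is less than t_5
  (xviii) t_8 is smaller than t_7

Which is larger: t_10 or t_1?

Link the given pairs in sequence: t_10 < t_9; t_9 < t_6; t_6 < t_8; t_8 < t_2; t_2 < t_4; t_4 < t_7; t_7 < t_3; t_3 < t_1.
Chaining these gives t_10 < t_9 < t_6 < t_8 < t_2 < t_4 < t_7 < t_3 < t_1.
So t_10 < t_1; t_1 is the larger of the two.

t_1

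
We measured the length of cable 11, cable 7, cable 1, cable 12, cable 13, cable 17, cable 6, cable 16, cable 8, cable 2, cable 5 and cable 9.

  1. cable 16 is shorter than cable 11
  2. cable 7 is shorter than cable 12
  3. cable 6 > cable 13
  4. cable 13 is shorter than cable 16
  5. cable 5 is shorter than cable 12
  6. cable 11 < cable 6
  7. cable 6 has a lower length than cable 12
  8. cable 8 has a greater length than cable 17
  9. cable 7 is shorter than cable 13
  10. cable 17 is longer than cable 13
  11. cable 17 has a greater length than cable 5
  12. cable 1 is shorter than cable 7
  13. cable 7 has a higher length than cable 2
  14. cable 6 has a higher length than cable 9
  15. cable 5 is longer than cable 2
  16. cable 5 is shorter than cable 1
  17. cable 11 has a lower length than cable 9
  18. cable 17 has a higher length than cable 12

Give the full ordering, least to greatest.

cable 2 < cable 5 < cable 1 < cable 7 < cable 13 < cable 16 < cable 11 < cable 9 < cable 6 < cable 12 < cable 17 < cable 8

The consecutive links are each given: cable 2 < cable 5; cable 5 < cable 1; cable 1 < cable 7; cable 7 < cable 13; cable 13 < cable 16; cable 16 < cable 11; cable 11 < cable 9; cable 9 < cable 6; cable 6 < cable 12; cable 12 < cable 17; cable 17 < cable 8.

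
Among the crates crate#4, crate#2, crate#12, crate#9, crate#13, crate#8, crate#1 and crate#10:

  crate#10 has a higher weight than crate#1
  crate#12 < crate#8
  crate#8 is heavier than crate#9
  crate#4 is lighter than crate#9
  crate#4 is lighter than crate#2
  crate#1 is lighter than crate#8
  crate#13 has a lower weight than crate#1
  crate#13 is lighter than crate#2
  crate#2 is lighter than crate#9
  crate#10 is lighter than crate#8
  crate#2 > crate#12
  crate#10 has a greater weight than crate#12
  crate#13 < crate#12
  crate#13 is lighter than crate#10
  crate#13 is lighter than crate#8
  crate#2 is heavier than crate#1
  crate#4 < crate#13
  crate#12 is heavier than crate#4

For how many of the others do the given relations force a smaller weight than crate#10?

Directly below crate#10: crate#13, crate#1, crate#12.
One step further: crate#4 (4 so far).
Nothing else is reachable below crate#10; 4 in all.

4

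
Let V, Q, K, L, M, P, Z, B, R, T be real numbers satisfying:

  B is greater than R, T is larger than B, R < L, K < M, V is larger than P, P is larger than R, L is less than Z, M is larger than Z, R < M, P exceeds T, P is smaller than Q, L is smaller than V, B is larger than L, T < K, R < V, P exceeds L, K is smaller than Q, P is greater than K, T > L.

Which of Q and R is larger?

The relevant relations are R < L; L < B; B < T; T < K; K < P; P < Q.
Together: R < L < B < T < K < P < Q.
So R < Q; Q is the larger of the two.

Q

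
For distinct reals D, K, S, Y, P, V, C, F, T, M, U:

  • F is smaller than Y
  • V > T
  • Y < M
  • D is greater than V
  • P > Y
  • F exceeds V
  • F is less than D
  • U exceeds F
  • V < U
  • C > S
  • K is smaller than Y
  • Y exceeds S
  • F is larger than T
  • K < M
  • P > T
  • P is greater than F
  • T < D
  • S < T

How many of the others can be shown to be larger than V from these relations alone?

6

Directly above V: F, U, D.
One step further: Y, P (5 so far).
One step further: M (6 so far).
Nothing else is reachable above V; 6 in all.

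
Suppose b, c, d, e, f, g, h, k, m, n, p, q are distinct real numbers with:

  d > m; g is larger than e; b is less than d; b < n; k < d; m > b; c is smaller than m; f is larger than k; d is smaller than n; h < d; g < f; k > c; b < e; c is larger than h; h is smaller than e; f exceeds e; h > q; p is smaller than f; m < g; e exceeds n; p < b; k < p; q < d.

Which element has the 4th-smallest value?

k

The consecutive relations fix a unique order: q < h < c < k < p < b < m < d < n < e < g < f.
Counting 4 from the smallest end gives k.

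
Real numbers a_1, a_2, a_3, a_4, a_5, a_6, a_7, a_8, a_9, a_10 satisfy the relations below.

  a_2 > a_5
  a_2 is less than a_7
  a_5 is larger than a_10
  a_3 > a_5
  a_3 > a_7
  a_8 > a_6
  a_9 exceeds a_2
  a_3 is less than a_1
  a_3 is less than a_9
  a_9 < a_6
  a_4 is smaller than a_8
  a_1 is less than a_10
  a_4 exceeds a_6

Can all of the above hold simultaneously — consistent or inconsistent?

Chaining the given relations yields a_1 < a_10 < a_5 < a_2 < a_7 < a_3, so a_1 < a_3. But one relation states a_3 < a_1. These cannot both hold.

inconsistent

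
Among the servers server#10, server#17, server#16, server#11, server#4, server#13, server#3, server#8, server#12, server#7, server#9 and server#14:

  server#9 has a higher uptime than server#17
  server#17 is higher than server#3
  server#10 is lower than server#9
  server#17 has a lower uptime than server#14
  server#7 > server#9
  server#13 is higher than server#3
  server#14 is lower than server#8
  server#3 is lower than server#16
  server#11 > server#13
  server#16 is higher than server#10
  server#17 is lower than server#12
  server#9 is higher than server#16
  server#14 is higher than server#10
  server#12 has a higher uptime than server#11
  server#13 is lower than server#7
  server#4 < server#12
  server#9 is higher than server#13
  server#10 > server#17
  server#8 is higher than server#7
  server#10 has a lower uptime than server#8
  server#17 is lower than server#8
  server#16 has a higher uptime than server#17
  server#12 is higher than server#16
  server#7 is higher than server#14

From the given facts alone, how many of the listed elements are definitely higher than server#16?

From server#16 the given relations immediately reach server#9, server#12.
From those, server#7 — 3 in total.
From those, server#8 — 4 in total.
Nothing else is reachable above server#16; 4 in all.

4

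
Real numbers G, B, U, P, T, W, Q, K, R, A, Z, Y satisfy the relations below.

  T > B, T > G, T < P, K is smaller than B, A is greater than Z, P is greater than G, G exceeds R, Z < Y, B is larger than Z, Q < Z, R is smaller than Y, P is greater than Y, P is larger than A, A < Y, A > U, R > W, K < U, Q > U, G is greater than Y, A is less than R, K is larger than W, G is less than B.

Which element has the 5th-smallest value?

Z

Piecing the relations together gives one ordering: W < K < U < Q < Z < A < R < Y < G < B < T < P.
Counting 5 from the smallest end gives Z.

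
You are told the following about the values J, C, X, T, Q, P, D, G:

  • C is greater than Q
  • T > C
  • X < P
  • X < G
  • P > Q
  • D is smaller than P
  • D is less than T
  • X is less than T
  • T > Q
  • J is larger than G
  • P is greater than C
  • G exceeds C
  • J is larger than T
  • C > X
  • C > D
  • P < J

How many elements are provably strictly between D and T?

Chaining upward from D reaches: C, G, P, J.
Chaining downward from T reaches: Q, X, C.
Strictly between D and T are those in both lists: C — 1 element.

1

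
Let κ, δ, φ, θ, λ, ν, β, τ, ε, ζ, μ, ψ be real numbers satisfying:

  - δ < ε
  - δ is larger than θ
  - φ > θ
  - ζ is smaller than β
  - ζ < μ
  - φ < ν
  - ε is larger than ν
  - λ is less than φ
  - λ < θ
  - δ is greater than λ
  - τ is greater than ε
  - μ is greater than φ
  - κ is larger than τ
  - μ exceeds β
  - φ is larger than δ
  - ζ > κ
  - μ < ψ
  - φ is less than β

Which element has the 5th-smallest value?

Piecing the relations together gives one ordering: λ < θ < δ < φ < ν < ε < τ < κ < ζ < β < μ < ψ.
The 5th smallest is ν.

ν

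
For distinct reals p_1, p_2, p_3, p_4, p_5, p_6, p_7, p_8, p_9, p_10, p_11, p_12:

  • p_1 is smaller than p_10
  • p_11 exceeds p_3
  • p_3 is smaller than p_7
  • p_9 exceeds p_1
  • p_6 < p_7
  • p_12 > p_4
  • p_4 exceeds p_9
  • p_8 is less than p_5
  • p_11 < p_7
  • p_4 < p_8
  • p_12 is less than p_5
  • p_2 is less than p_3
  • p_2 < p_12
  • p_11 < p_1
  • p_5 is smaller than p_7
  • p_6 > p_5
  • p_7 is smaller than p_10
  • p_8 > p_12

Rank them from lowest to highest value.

p_2 < p_3 < p_11 < p_1 < p_9 < p_4 < p_12 < p_8 < p_5 < p_6 < p_7 < p_10

Nothing is placed below p_2, so it is least; from there p_2 < p_3; p_3 < p_11; p_11 < p_1; p_1 < p_9; p_9 < p_4; p_4 < p_12; p_12 < p_8; p_8 < p_5; p_5 < p_6; p_6 < p_7; p_7 < p_10, each given directly.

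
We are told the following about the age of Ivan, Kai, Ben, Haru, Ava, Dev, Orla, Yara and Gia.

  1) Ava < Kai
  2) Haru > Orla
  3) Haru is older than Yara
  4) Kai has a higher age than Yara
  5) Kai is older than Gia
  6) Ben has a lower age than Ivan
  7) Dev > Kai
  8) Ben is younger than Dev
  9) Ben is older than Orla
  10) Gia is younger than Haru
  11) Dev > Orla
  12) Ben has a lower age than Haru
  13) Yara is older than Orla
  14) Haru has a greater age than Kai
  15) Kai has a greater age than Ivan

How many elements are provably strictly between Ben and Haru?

The relations place Ben below Haru. An element lies strictly between them when it is forced above Ben and also forced below Haru.
Above Ben: {Ivan, Kai, Dev}. Below Haru: {Orla, Yara, Gia, Ivan, Ava, Kai}.
Intersection: {Ivan, Kai} — 2.

2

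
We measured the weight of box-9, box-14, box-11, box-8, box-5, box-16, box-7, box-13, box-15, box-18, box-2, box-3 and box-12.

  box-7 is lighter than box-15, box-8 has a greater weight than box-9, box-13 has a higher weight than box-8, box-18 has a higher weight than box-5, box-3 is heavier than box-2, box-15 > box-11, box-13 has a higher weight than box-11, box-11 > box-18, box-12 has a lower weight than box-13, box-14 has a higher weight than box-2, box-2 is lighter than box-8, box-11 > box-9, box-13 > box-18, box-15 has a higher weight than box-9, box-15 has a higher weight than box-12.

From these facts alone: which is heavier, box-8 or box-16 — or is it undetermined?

undetermined

Following every chain through box-16: nothing is chained to box-16.
box-8 is not reached, and no chain runs the other way from box-8 to box-16.
So the given relations leave the order of box-16 and box-8 undetermined.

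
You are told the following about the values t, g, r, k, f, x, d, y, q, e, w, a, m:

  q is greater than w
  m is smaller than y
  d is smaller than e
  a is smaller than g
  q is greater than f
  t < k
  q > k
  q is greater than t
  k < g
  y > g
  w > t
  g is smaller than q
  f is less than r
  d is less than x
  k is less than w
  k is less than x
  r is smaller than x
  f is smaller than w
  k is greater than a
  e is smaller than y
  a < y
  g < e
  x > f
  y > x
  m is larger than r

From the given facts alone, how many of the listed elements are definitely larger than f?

The elements the relations force above f are r, w, x, q, m, y — no chain reaches any other.
That is 6.

6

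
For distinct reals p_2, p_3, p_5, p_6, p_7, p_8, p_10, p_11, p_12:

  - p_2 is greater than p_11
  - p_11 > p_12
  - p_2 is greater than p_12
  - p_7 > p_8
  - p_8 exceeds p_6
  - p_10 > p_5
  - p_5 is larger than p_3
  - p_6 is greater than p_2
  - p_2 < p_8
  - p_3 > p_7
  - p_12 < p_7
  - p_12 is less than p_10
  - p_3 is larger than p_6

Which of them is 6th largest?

Chaining the given pairs: p_12 < p_11 < p_2 < p_6 < p_8 < p_7 < p_3 < p_5 < p_10.
The 6th largest is p_6.

p_6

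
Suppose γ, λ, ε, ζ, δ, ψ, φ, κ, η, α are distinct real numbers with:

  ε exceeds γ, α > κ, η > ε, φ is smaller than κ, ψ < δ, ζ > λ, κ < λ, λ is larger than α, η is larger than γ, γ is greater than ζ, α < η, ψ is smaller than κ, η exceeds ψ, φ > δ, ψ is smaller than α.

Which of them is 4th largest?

The consecutive relations fix a unique order: ψ < δ < φ < κ < α < λ < ζ < γ < ε < η.
Counting 4 from the largest end gives ζ.

ζ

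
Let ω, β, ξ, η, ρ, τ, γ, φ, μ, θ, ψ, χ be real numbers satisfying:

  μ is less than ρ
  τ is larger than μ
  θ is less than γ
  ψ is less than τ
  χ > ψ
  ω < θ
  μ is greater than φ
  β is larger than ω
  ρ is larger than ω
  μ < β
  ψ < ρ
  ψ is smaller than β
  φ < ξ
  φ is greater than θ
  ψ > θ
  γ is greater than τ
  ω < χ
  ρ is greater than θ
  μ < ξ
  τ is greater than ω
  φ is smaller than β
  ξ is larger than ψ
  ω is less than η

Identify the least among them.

ω

Chaining upward from ω: directly above it, θ, η, β, τ, χ, ρ; then φ, ψ, γ; then μ, ξ.
That covers every other element, and nothing is given below ω, so ω is the least.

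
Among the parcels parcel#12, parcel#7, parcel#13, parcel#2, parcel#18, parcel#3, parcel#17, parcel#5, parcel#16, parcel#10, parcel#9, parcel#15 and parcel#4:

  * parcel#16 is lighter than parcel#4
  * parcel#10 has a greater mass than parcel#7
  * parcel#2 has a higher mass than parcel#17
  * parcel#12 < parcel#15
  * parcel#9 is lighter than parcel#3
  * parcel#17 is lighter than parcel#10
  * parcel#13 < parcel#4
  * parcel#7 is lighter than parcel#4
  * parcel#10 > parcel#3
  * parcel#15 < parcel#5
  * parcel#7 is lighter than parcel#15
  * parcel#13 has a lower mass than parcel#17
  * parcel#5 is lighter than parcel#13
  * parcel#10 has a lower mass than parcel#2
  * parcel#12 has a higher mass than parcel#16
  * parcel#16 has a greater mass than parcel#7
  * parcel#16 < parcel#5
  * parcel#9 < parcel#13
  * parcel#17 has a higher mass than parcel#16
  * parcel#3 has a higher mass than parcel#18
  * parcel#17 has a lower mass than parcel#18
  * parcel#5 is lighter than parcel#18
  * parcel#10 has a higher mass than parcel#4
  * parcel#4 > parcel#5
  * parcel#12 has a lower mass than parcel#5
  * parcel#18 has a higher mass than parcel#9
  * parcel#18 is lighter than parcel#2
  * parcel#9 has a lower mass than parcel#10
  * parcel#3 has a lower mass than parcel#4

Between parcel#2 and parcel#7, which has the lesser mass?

parcel#7

Following the relations from parcel#7: parcel#7 < parcel#16 < parcel#12 < parcel#15 < parcel#5 < parcel#13 < parcel#17 < parcel#18 < parcel#3 < parcel#4 < parcel#10 < parcel#2.
So parcel#7 < parcel#2; parcel#7 is the lighter of the two.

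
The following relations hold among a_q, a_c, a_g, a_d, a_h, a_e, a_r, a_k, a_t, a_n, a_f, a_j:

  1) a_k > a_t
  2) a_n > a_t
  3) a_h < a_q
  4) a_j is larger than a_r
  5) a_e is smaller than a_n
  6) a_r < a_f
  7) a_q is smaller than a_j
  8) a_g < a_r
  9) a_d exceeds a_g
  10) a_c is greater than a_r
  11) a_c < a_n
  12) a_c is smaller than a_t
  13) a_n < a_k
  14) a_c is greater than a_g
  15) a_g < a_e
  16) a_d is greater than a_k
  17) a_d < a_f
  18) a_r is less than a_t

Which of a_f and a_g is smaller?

a_g < a_r < a_c < a_t < a_n < a_k < a_d < a_f, by transitivity through a_r, a_c, a_t, a_n, a_k, a_d.
So a_g < a_f; a_g is the smaller of the two.

a_g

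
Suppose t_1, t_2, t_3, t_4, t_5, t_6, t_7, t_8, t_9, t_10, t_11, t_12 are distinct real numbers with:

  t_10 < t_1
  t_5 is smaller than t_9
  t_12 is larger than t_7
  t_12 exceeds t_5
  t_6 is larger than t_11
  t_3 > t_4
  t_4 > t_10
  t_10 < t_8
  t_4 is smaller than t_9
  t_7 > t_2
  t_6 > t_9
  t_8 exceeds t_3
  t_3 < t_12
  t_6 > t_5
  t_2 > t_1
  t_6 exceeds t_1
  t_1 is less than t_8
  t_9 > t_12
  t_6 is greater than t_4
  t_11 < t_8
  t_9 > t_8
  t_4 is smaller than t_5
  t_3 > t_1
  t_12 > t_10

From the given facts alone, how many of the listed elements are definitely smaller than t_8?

5

From t_8 the given relations immediately reach t_10, t_1, t_3, t_11.
From those, t_4 — 5 in total.
Nothing else is reachable below t_8; 5 in all.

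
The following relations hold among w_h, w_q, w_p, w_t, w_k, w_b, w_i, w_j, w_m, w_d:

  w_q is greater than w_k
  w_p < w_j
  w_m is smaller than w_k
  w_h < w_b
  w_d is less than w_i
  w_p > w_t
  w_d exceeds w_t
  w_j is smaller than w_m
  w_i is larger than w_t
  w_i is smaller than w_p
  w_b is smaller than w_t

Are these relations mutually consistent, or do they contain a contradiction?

consistent

Every relation is compatible with w_h < w_b < w_t < w_d < w_i < w_p < w_j < w_m < w_k < w_q; the set is consistent.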